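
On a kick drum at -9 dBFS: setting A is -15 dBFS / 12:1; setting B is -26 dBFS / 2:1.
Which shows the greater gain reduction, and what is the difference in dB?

A: GR = 6 − 6/12 = 5.5 dB.
B: GR = 17 − 17/2 = 8.5 dB.
B reduces 3 dB more.

B, by 3 dB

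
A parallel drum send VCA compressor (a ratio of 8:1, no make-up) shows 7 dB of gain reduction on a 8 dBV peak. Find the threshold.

Let T be the threshold. Output overshoot = (input overshoot)/R, so 1 − T = (8 − T)/8.
8·(1 − T) = 8 − T → 7·T = 8 − 8 = 0.
T = 0/7 = 0 dBV.

0 dBV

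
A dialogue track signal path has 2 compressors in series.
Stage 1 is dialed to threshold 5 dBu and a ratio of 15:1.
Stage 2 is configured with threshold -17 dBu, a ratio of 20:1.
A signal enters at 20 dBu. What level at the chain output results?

-15.85 dBu

Stage 1: 20 dBu is 15 dB over 5 dBu; at 15:1 that becomes 1 dB over, giving 6 dBu.
Stage 2: overshoot 23 dB → 23/20 = 1.15 dB → -15.85 dBu.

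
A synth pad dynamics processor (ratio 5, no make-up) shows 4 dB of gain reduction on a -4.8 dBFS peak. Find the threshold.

Input is 5 dB above T (since output overshoot × R = input overshoot: (-8.8 − T)·5 = -4.8 − T gives T = -9.8 dBFS).
Check: -9.8 + (-4.8 − (-9.8))/5 = -9.8 + 1 = -8.8 dBFS. ✓

-9.8 dBFS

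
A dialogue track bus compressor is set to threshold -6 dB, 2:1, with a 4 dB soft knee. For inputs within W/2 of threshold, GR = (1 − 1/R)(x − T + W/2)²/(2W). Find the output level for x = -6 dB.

-6.25 dB

x − T + W/2 = -6 − (-6) + 2 = 2.
GR = (1 − 1/2) × 2² / 8 = 0.5 × 4 / 8 = 0.25 dB.
Output = -6 − 0.25 = -6.25 dB.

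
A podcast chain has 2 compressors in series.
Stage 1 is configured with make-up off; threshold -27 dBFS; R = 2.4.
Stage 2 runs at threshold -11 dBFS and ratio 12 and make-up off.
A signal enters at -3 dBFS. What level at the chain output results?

-17 dBFS

Stage 1: 24 dB above -27 dBFS, reduced 2.4:1 to 10 dB above → -17 dBFS.
Stage 2: -17 dBFS ≤ -11 dBFS, so stage 2 doesn't engage; output -17 dBFS.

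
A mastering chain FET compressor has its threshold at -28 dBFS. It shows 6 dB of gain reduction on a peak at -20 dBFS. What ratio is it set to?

Input overshoot = -20 − (-28) = 8 dB.
Output overshoot = 8 − 6 = 2 dB.
Ratio = input overshoot / output overshoot = 8 / 2 = 4.

4:1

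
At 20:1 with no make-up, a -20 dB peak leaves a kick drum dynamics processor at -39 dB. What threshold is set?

-40 dB

Input is 20 dB above T (since output overshoot × R = input overshoot: (-39 − T)·20 = -20 − T gives T = -40 dB).
Check: -40 + (-20 − (-40))/20 = -40 + 1 = -39 dB. ✓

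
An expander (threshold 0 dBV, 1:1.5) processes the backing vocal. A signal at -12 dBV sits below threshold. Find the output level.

-18 dBV

Below threshold, a 1:1.5 expander applies gain = (1.5−1)×(T − x) of attenuation.
(1.5−1) × 12 = 6 dB, so output = -12 − 6 = -18 dBV.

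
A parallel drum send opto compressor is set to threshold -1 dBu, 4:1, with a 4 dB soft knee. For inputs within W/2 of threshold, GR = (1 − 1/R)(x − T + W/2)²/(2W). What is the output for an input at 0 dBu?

x − T + W/2 = 0 − (-1) + 2 = 3.
GR = (1 − 1/4) × 3² / 8 = 0.75 × 9 / 8 = 0.84375 dB.
Output = 0 − 0.84375 = -0.84375 dBu.

-0.84375 dBu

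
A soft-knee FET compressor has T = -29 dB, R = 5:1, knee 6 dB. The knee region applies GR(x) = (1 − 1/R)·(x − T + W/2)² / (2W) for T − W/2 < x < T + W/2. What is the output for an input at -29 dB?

-29.6 dB

x − T + W/2 = -29 − (-29) + 3 = 3.
GR = (1 − 1/5) × 3² / 12 = 0.8 × 9 / 12 = 0.6 dB.
Output = -29 − 0.6 = -29.6 dB.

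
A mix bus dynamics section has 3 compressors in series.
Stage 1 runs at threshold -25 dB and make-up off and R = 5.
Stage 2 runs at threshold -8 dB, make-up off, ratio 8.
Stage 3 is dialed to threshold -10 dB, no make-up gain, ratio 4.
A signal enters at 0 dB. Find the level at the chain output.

-20 dB

Stage 1: 0 dB is 25 dB over -25 dB; at 5:1 that becomes 5 dB over, giving -20 dB.
Stage 2: -20 dB ≤ -8 dB, so stage 2 doesn't engage; output -20 dB.
Stage 3: -20 dB ≤ -10 dB, so stage 3 doesn't engage; output -20 dB.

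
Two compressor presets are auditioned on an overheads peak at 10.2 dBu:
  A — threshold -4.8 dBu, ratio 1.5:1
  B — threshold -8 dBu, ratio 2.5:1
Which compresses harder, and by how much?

A: 15 dB over, compressed to 10 dB over, so 5 dB of GR.
B: 18.2 dB over, compressed to 7.28 dB over, so 10.92 dB of GR.
B applies 5.92 dB more gain reduction.

B, by 5.92 dB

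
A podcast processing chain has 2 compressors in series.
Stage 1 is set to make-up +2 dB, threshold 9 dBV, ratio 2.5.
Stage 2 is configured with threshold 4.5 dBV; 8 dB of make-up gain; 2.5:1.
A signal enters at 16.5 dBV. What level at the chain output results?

16.3 dBV

Stage 1: 7.5 dB above 9 dBV, reduced 2.5:1 to 3 dB above → 12 dBV; +2 dB make-up → 14 dBV.
Stage 2: 14 dBV is 9.5 dB over 4.5 dBV; at 2.5:1 that becomes 3.8 dB over, giving 8.3 dBV; +8 dB make-up → 16.3 dBV.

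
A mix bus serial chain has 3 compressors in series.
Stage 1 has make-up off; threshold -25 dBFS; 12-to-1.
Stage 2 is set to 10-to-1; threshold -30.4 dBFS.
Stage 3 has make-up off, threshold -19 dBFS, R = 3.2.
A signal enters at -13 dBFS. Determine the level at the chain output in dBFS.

-29.76 dBFS

Stage 1: -13 dBFS is 12 dB over -25 dBFS; at 12:1 that becomes 1 dB over, giving -24 dBFS.
Stage 2: 6.4 dB above -30.4 dBFS, reduced 10:1 to 0.64 dB above → -29.76 dBFS.
Stage 3: -29.76 dBFS ≤ -19 dBFS, so stage 3 doesn't engage; output -29.76 dBFS.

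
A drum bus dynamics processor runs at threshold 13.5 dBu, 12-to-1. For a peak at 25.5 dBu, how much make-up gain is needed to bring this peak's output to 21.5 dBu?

The peak compresses to 13.5 + 12/12 = 14.5 dBu.
To reach 21.5 dBu requires 21.5 − 14.5 = 7 dB of make-up.

7 dB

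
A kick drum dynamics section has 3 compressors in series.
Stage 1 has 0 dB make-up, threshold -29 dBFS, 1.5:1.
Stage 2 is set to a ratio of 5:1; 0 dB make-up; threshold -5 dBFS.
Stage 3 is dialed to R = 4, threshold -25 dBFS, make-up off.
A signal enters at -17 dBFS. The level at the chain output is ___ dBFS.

-24 dBFS

Stage 1: overshoot 12 dB → 12/1.5 = 8 dB → -21 dBFS.
Stage 2: below threshold (-21 ≤ -5); passes unchanged; output -21 dBFS.
Stage 3: 4 dB above -25 dBFS, reduced 4:1 to 1 dB above → -24 dBFS.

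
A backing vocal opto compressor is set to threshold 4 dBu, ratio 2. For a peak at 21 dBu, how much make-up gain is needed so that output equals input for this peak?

Overshoot 17 dB → 17/2 = 8.5 dB after compression, so the compressed level is 4 + 8.5 = 12.5 dBu.
Make-up = target − compressed = 21 − 12.5 = 8.5 dB.

8.5 dB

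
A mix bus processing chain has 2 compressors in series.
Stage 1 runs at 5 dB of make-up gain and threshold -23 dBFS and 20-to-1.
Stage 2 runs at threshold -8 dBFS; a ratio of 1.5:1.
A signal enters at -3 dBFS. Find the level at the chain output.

-17 dBFS

Stage 1: 20 dB above -23 dBFS, reduced 20:1 to 1 dB above → -22 dBFS; +5 dB make-up → -17 dBFS.
Stage 2: below threshold (-17 ≤ -8); passes unchanged; output -17 dBFS.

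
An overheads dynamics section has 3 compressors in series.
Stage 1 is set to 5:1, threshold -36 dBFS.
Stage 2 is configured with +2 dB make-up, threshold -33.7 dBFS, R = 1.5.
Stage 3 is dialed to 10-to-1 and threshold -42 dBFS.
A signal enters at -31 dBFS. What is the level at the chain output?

-41.1 dBFS

Stage 1: 5 dB above -36 dBFS, reduced 5:1 to 1 dB above → -35 dBFS.
Stage 2: -35 dBFS ≤ -33.7 dBFS, so stage 2 doesn't engage; make-up brings it to -33 dBFS.
Stage 3: -33 dBFS is 9 dB over -42 dBFS; at 10:1 that becomes 0.9 dB over, giving -41.1 dBFS.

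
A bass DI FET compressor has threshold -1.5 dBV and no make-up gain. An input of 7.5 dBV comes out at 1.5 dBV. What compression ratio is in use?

3:1

Input overshoot = 7.5 − (-1.5) = 9 dB; output overshoot = 1.5 − (-1.5) = 3 dB.
Ratio = 9 / 3 = 3.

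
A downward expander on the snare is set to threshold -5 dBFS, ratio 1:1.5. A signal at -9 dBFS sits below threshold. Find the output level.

-11 dBFS

Below threshold, a 1:1.5 expander applies gain = (1.5−1)×(T − x) of attenuation.
(1.5−1) × 4 = 2 dB, so output = -9 − 2 = -11 dBFS.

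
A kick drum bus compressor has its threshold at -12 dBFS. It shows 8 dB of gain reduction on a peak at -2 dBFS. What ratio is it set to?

5:1

Input overshoot = -2 − (-12) = 10 dB.
Output overshoot = 10 − 8 = 2 dB.
Ratio = input overshoot / output overshoot = 10 / 2 = 5.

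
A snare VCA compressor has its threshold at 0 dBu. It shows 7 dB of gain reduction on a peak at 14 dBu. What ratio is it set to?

Input overshoot = 14 − 0 = 14 dB.
Output overshoot = 14 − 7 = 7 dB.
Ratio = input overshoot / output overshoot = 14 / 7 = 2.

2:1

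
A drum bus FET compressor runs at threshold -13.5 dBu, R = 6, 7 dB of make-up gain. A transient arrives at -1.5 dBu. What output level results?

-4.5 dBu

-1.5 dBu sits 12 dB over threshold.
At 6:1 the overshoot is divided by 6, leaving 2 dB above threshold.
That puts the output at -11.5 dBu; make-up adds 7 dB, giving -4.5 dBu.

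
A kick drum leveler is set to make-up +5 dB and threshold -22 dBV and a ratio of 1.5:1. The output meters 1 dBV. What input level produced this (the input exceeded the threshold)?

5 dBV

Stripping the +5 dB make-up gives -4 dBV at the gain stage.
That's 18 dB above the -22 dBV threshold.
Input overshoot = R × output overshoot = 27 dB → input = -22 + 27 = 5 dBV.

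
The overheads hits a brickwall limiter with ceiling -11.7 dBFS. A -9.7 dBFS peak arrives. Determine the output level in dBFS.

-11.7 dBFS

A brickwall limiter is an ∞:1 compressor: any input above the ceiling is clamped to -11.7 dBFS.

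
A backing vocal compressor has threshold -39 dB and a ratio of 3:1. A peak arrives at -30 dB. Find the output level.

Overshoot: -30 − (-39) = 9 dB.
3:1 compression reduces that to 9/3 = 3 dB over.
Output = -39 + 3 = -36 dB.

-36 dB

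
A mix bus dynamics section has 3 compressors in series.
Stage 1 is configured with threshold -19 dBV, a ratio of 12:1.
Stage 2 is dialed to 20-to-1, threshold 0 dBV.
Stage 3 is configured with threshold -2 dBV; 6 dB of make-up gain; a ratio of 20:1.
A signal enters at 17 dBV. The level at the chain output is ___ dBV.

Stage 1: overshoot 36 dB → 36/12 = 3 dB → -16 dBV.
Stage 2: -16 dBV ≤ 0 dBV, so stage 2 doesn't engage; output -16 dBV.
Stage 3: below threshold (-16 ≤ -2); passes unchanged; make-up brings it to -10 dBV.

-10 dBV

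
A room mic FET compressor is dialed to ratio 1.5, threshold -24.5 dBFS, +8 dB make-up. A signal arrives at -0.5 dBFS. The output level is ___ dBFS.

-0.5 dBFS

The input is 24 dB above the -24.5 dBFS threshold.
1.5:1 compression reduces that to 24/1.5 = 16 dB over.
So the level is -24.5 + 16 = -8.5 dBFS; make-up adds 8 dB, giving -0.5 dBFS.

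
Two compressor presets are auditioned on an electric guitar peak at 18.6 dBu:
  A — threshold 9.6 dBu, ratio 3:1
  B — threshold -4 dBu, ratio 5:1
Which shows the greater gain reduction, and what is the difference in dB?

A: overshoot 9 dB → output overshoot 3 dB → GR 6 dB.
B: overshoot 22.6 dB → output overshoot 4.52 dB → GR 18.08 dB.
B applies 12.08 dB more gain reduction.

B, by 12.08 dB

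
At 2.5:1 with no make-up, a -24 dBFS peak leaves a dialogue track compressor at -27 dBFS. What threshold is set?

Gain reduction = -24 − (-27) = 3 dB; output overshoot = GR / (R − 1) = 3 / 1.5 = 2 dB.
Threshold = output − output overshoot = -27 − 2 = -29 dBFS.

-29 dBFS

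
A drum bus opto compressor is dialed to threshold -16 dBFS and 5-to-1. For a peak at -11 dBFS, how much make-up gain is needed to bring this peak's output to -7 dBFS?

8 dB

Without make-up, output = threshold + overshoot/5 = -16 + 1 = -15 dBFS.
Gap to target: 8 dB.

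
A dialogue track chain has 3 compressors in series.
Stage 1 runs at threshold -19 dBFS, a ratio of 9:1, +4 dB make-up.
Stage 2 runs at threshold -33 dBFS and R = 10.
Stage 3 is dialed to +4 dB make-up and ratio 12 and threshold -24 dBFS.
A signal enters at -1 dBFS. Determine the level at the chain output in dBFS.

-27 dBFS

Stage 1: 18 dB above -19 dBFS, reduced 9:1 to 2 dB above → -17 dBFS; +4 dB make-up → -13 dBFS.
Stage 2: -13 dBFS is 20 dB over -33 dBFS; at 10:1 that becomes 2 dB over, giving -31 dBFS.
Stage 3: -31 dBFS ≤ -24 dBFS, so stage 3 doesn't engage; make-up brings it to -27 dBFS.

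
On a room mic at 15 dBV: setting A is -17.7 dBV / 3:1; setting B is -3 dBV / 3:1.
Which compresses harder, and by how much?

A: GR = 32.7 − 32.7/3 = 21.8 dB.
B: GR = 18 − 18/3 = 12 dB.
Difference: 9.8 dB in favour of A.

A, by 9.8 dB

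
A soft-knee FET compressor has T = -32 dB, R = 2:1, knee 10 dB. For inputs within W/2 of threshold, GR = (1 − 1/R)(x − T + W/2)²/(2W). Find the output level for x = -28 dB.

-30.025 dB

x − T + W/2 = -28 − (-32) + 5 = 9.
GR = (1 − 1/2) × 9² / 20 = 0.5 × 81 / 20 = 2.025 dB.
Output = -28 − 2.025 = -30.025 dB.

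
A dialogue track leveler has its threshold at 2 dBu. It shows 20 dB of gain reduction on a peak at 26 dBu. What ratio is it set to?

6:1

Input overshoot = 26 − 2 = 24 dB.
Output overshoot = 24 − 20 = 4 dB.
Ratio = input overshoot / output overshoot = 24 / 4 = 6.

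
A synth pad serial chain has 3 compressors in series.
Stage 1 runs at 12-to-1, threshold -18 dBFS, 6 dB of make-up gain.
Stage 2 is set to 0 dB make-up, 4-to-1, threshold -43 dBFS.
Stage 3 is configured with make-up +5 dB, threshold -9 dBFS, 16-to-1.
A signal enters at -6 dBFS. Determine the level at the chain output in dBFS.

Stage 1: overshoot 12 dB → 12/12 = 1 dB → -17 dBFS; +6 dB make-up → -11 dBFS.
Stage 2: -11 dBFS is 32 dB over -43 dBFS; at 4:1 that becomes 8 dB over, giving -35 dBFS.
Stage 3: below threshold (-35 ≤ -9); passes unchanged; make-up brings it to -30 dBFS.

-30 dBFS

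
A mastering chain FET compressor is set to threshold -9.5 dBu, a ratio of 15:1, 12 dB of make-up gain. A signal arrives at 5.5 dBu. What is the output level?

3.5 dBu

The input is 15 dB above the -9.5 dBu threshold.
15:1 compression reduces that to 15/15 = 1 dB over.
So the level is -9.5 + 1 = -8.5 dBu; make-up adds 12 dB, giving 3.5 dBu.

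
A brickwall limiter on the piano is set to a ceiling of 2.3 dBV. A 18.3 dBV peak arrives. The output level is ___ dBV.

The limiter clamps the peak to its 2.3 dBV ceiling.

2.3 dBV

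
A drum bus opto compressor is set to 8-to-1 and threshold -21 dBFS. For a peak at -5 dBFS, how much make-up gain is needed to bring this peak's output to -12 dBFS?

7 dB

Without make-up, output = threshold + overshoot/8 = -21 + 2 = -19 dBFS.
Gap to target: 7 dB.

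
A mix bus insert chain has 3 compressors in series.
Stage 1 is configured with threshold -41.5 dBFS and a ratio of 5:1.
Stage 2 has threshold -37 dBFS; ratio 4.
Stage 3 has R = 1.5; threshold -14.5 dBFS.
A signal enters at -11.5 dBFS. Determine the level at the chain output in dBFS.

Stage 1: overshoot 30 dB → 30/5 = 6 dB → -35.5 dBFS.
Stage 2: -35.5 dBFS is 1.5 dB over -37 dBFS; at 4:1 that becomes 0.375 dB over, giving -36.625 dBFS.
Stage 3: below threshold (-36.625 ≤ -14.5); passes unchanged; output -36.625 dBFS.

-36.625 dBFS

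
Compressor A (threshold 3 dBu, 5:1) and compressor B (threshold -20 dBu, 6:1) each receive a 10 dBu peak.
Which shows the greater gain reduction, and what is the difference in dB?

B, by 19.4 dB

A: GR = 7 − 7/5 = 5.6 dB.
B: GR = 30 − 30/6 = 25 dB.
B reduces 19.4 dB more.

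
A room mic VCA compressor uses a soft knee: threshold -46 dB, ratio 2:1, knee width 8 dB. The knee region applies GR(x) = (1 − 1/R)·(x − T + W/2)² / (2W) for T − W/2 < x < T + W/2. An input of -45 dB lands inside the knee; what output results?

x − T + W/2 = -45 − (-46) + 4 = 5.
GR = (1 − 1/2) × 5² / 16 = 0.5 × 25 / 16 = 0.78125 dB.
Output = -45 − 0.78125 = -45.78125 dB.

-45.78125 dB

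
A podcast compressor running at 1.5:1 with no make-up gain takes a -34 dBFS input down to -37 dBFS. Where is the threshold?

-43 dBFS

Let T be the threshold. Output overshoot = (input overshoot)/R, so -37 − T = (-34 − T)/1.5.
1.5·(-37 − T) = -34 − T → 0.5·T = -55.5 − (-34) = -21.5.
T = -21.5/0.5 = -43 dBFS.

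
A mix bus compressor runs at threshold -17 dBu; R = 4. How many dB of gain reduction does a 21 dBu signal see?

21 dBu exceeds the threshold by 38 dB.
A 4:1 ratio leaves 9.5 dB of that excess.
GR = overshoot in − overshoot out = 38 − 9.5 = 28.5 dB.

28.5 dB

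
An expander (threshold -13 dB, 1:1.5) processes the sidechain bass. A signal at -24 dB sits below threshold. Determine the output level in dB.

Undershoot = (-13) − (-24) = 11 dB.
At 1:1.5, that expands to 16.5 dB under threshold.
Output = -13 − 16.5 = -29.5 dB.

-29.5 dB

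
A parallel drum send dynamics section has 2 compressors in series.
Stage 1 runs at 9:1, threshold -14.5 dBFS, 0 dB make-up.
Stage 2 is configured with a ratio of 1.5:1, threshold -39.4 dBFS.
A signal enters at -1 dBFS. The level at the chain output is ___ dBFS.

Stage 1: overshoot 13.5 dB → 13.5/9 = 1.5 dB → -13 dBFS.
Stage 2: 26.4 dB above -39.4 dBFS, reduced 1.5:1 to 17.6 dB above → -21.8 dBFS.

-21.8 dBFS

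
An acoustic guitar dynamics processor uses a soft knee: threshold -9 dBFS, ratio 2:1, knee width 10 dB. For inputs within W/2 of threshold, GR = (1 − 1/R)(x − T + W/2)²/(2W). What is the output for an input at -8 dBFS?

-8.9 dBFS

x − T + W/2 = -8 − (-9) + 5 = 6.
GR = (1 − 1/2) × 6² / 20 = 0.5 × 36 / 20 = 0.9 dB.
Output = -8 − 0.9 = -8.9 dBFS.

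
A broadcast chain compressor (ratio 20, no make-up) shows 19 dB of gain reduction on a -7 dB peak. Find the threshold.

Gain reduction = -7 − (-26) = 19 dB; output overshoot = GR / (R − 1) = 19 / 19 = 1 dB.
Threshold = output − output overshoot = -26 − 1 = -27 dB.

-27 dB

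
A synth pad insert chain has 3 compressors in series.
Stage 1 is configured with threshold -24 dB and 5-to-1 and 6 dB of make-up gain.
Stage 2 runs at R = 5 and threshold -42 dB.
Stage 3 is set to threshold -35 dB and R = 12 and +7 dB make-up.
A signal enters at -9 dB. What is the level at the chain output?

-29.6 dB

Stage 1: 15 dB above -24 dB, reduced 5:1 to 3 dB above → -21 dB; +6 dB make-up → -15 dB.
Stage 2: -15 dB is 27 dB over -42 dB; at 5:1 that becomes 5.4 dB over, giving -36.6 dB.
Stage 3: -36.6 dB ≤ -35 dB, so stage 3 doesn't engage; make-up brings it to -29.6 dB.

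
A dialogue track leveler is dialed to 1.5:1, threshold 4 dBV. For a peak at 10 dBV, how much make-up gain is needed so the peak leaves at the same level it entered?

The peak compresses to 4 + 6/1.5 = 8 dBV.
To reach 10 dBV requires 10 − 8 = 2 dB of make-up.

2 dB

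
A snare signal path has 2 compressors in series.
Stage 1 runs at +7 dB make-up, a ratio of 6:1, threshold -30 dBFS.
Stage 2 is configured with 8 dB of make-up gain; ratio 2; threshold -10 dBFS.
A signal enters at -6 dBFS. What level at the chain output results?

-11 dBFS

Stage 1: 24 dB above -30 dBFS, reduced 6:1 to 4 dB above → -26 dBFS; +7 dB make-up → -19 dBFS.
Stage 2: -19 dBFS is at or below the -10 dBFS threshold — no compression; make-up brings it to -11 dBFS.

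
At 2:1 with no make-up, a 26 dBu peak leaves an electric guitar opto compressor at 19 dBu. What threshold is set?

Input is 14 dB above T (since output overshoot × R = input overshoot: (19 − T)·2 = 26 − T gives T = 12 dBu).
Check: 12 + (26 − 12)/2 = 12 + 7 = 19 dBu. ✓

12 dBu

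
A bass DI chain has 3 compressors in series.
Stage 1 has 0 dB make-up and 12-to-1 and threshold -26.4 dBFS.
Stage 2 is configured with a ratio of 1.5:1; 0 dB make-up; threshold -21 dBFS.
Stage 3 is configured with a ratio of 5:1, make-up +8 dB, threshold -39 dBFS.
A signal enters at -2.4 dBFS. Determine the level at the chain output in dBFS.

-28.08 dBFS

Stage 1: 24 dB above -26.4 dBFS, reduced 12:1 to 2 dB above → -24.4 dBFS.
Stage 2: -24.4 dBFS is at or below the -21 dBFS threshold — no compression; output -24.4 dBFS.
Stage 3: -24.4 dBFS is 14.6 dB over -39 dBFS; at 5:1 that becomes 2.92 dB over, giving -36.08 dBFS; +8 dB make-up → -28.08 dBFS.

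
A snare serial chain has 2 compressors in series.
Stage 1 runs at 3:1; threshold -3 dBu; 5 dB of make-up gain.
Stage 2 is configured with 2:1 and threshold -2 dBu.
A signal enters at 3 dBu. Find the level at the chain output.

1 dBu

Stage 1: 6 dB above -3 dBu, reduced 3:1 to 2 dB above → -1 dBu; +5 dB make-up → 4 dBu.
Stage 2: overshoot 6 dB → 6/2 = 3 dB → 1 dBu.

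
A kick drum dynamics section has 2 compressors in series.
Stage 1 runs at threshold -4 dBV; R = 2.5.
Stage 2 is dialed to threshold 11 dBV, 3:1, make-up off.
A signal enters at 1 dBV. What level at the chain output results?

Stage 1: 5 dB above -4 dBV, reduced 2.5:1 to 2 dB above → -2 dBV.
Stage 2: -2 dBV ≤ 11 dBV, so stage 2 doesn't engage; output -2 dBV.

-2 dBV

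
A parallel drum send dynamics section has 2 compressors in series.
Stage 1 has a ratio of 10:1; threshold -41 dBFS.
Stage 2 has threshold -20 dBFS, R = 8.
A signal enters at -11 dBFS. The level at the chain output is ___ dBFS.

-38 dBFS

Stage 1: 30 dB above -41 dBFS, reduced 10:1 to 3 dB above → -38 dBFS.
Stage 2: below threshold (-38 ≤ -20); passes unchanged; output -38 dBFS.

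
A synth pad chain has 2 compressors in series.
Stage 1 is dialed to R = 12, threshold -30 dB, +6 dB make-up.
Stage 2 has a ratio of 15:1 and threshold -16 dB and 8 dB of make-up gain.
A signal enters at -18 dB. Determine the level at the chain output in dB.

-15 dB

Stage 1: overshoot 12 dB → 12/12 = 1 dB → -29 dB; +6 dB make-up → -23 dB.
Stage 2: below threshold (-23 ≤ -16); passes unchanged; make-up brings it to -15 dB.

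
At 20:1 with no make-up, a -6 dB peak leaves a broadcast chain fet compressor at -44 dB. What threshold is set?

-46 dB

Input is 40 dB above T (since output overshoot × R = input overshoot: (-44 − T)·20 = -6 − T gives T = -46 dB).
Check: -46 + (-6 − (-46))/20 = -46 + 2 = -44 dB. ✓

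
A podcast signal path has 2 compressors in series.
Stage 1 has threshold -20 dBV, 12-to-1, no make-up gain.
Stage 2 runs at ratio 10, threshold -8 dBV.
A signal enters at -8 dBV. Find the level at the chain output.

-19 dBV

Stage 1: overshoot 12 dB → 12/12 = 1 dB → -19 dBV.
Stage 2: -19 dBV is at or below the -8 dBV threshold — no compression; output -19 dBV.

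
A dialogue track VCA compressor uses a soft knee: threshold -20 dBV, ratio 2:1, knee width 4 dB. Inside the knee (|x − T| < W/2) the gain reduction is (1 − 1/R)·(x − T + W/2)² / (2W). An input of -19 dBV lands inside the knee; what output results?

-19.5625 dBV

x − T + W/2 = -19 − (-20) + 2 = 3.
GR = (1 − 1/2) × 3² / 8 = 0.5 × 9 / 8 = 0.5625 dB.
Output = -19 − 0.5625 = -19.5625 dBV.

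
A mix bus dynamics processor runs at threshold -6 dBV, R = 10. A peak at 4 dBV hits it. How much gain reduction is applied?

4 dBV exceeds the threshold by 10 dB.
A 10:1 ratio leaves 1 dB of that excess.
So the signal is attenuated by 10 − 1 = 9 dB.

9 dB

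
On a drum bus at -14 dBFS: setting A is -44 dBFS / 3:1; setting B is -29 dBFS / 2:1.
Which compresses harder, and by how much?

A, by 12.5 dB

A: GR = 30 − 30/3 = 20 dB.
B: GR = 15 − 15/2 = 7.5 dB.
A applies 12.5 dB more gain reduction.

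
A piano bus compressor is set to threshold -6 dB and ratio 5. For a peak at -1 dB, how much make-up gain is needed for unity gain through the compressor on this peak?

Overshoot 5 dB → 5/5 = 1 dB after compression, so the compressed level is -6 + 1 = -5 dB.
Make-up = target − compressed = -1 − (-5) = 4 dB.

4 dB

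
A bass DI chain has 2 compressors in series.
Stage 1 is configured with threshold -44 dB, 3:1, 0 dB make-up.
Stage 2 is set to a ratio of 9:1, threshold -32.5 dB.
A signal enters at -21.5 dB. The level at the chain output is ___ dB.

Stage 1: overshoot 22.5 dB → 22.5/3 = 7.5 dB → -36.5 dB.
Stage 2: below threshold (-36.5 ≤ -32.5); passes unchanged; output -36.5 dB.

-36.5 dB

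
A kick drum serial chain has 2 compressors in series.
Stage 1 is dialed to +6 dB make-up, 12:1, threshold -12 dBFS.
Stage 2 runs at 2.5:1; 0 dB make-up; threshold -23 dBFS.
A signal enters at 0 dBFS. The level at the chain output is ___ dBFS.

-15.8 dBFS

Stage 1: overshoot 12 dB → 12/12 = 1 dB → -11 dBFS; +6 dB make-up → -5 dBFS.
Stage 2: -5 dBFS is 18 dB over -23 dBFS; at 2.5:1 that becomes 7.2 dB over, giving -15.8 dBFS.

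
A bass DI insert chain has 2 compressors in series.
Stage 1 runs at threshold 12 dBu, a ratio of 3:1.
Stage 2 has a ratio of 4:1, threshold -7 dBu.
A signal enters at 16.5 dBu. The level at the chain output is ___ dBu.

-1.875 dBu

Stage 1: 4.5 dB above 12 dBu, reduced 3:1 to 1.5 dB above → 13.5 dBu.
Stage 2: 13.5 dBu is 20.5 dB over -7 dBu; at 4:1 that becomes 5.125 dB over, giving -1.875 dBu.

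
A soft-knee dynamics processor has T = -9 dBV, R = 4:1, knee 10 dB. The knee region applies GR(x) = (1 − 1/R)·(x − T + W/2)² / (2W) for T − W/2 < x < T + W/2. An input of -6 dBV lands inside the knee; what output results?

-8.4 dBV

x − T + W/2 = -6 − (-9) + 5 = 8.
GR = (1 − 1/4) × 8² / 20 = 0.75 × 64 / 20 = 2.4 dB.
Output = -6 − 2.4 = -8.4 dBV.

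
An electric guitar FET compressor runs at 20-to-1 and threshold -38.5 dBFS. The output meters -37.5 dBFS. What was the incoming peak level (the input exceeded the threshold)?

That's 1 dB above the -38.5 dBFS threshold.
Input overshoot = R × output overshoot = 20 dB → input = -38.5 + 20 = -18.5 dBFS.

-18.5 dBFS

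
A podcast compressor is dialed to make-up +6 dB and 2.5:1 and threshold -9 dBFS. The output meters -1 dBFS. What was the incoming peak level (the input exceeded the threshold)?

-4 dBFS

Before make-up, the level was -1 − 6 = -7 dBFS.
The compressed level sits -7 − (-9) = 2 dB over threshold.
Input overshoot = R × output overshoot = 5 dB → input = -9 + 5 = -4 dBFS.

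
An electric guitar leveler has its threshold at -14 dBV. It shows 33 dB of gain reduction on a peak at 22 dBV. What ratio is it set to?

Input overshoot = 22 − (-14) = 36 dB.
Output overshoot = 36 − 33 = 3 dB.
Ratio = input overshoot / output overshoot = 36 / 3 = 12.

12:1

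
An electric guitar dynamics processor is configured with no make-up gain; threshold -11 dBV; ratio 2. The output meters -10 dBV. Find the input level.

Post-compression overshoot = -10 − (-11) = 1 dB.
Input overshoot = R × output overshoot = 2 dB → input = -11 + 2 = -9 dBV.

-9 dBV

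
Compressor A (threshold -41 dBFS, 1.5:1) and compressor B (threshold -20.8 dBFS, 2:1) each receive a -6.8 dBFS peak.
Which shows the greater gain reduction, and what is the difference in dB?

A, by 4.4 dB

A: GR = 34.2 − 34.2/1.5 = 11.4 dB.
B: GR = 14 − 14/2 = 7 dB.
A reduces 4.4 dB more.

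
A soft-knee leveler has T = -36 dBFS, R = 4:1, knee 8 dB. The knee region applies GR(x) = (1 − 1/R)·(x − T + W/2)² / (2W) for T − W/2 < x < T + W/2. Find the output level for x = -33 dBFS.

-35.296875 dBFS

x − T + W/2 = -33 − (-36) + 4 = 7.
GR = (1 − 1/4) × 7² / 16 = 0.75 × 49 / 16 = 2.296875 dB.
Output = -33 − 2.296875 = -35.296875 dBFS.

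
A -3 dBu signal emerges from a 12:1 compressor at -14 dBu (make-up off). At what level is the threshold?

Gain reduction = -3 − (-14) = 11 dB; output overshoot = GR / (R − 1) = 11 / 11 = 1 dB.
Threshold = output − output overshoot = -14 − 1 = -15 dBu.

-15 dBu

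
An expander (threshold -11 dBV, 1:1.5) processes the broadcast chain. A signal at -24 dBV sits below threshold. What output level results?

-30.5 dBV

Undershoot = (-11) − (-24) = 13 dB.
At 1:1.5, that expands to 19.5 dB under threshold.
Output = -11 − 19.5 = -30.5 dBV.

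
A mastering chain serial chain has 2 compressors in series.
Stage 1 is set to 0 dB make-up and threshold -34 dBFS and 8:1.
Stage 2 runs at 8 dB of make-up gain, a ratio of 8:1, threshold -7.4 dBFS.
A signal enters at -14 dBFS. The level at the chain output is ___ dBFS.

-23.5 dBFS

Stage 1: 20 dB above -34 dBFS, reduced 8:1 to 2.5 dB above → -31.5 dBFS.
Stage 2: -31.5 dBFS ≤ -7.4 dBFS, so stage 2 doesn't engage; make-up brings it to -23.5 dBFS.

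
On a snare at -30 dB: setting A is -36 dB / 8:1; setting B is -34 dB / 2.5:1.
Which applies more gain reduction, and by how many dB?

A, by 2.85 dB

A: overshoot 6 dB → output overshoot 0.75 dB → GR 5.25 dB.
B: overshoot 4 dB → output overshoot 1.6 dB → GR 2.4 dB.
Difference: 2.85 dB in favour of A.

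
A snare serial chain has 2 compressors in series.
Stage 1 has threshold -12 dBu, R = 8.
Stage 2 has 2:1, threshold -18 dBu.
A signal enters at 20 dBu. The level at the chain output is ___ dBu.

-13 dBu

Stage 1: overshoot 32 dB → 32/8 = 4 dB → -8 dBu.
Stage 2: 10 dB above -18 dBu, reduced 2:1 to 5 dB above → -13 dBu.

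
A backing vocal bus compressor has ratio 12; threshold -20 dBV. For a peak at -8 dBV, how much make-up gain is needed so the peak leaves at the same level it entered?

11 dB

Overshoot 12 dB → 12/12 = 1 dB after compression, so the compressed level is -20 + 1 = -19 dBV.
Make-up = target − compressed = -8 − (-19) = 11 dB.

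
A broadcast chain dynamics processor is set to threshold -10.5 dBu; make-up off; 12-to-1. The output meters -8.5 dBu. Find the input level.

That's 2 dB above the -10.5 dBu threshold.
Input overshoot = R × output overshoot = 24 dB → input = -10.5 + 24 = 13.5 dBu.

13.5 dBu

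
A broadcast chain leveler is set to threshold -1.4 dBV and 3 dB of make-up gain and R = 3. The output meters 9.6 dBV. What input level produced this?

Before make-up, the level was 9.6 − 3 = 6.6 dBV.
That's 8 dB above the -1.4 dBV threshold.
Undo the ratio: input overshoot = 8 × 3 = 24 dB, giving input = 22.6 dBV.

22.6 dBV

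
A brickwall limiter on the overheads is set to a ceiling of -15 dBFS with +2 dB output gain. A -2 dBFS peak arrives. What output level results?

The limiter clamps the peak to its -15 dBFS ceiling.
Output gain then adds 2 dB: -15 + 2 = -13 dBFS.

-13 dBFS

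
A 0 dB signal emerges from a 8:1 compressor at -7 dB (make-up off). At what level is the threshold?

Input is 8 dB above T (since output overshoot × R = input overshoot: (-7 − T)·8 = 0 − T gives T = -8 dB).
Check: -8 + (0 − (-8))/8 = -8 + 1 = -7 dB. ✓

-8 dB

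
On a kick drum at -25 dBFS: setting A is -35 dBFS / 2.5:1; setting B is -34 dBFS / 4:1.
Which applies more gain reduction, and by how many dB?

A: 10 dB over, compressed to 4 dB over, so 6 dB of GR.
B: 9 dB over, compressed to 2.25 dB over, so 6.75 dB of GR.
Difference: 0.75 dB in favour of B.

B, by 0.75 dB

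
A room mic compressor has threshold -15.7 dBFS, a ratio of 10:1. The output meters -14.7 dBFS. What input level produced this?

-5.7 dBFS

Post-compression overshoot = -14.7 − (-15.7) = 1 dB.
Undo the ratio: input overshoot = 1 × 10 = 10 dB, giving input = -5.7 dBFS.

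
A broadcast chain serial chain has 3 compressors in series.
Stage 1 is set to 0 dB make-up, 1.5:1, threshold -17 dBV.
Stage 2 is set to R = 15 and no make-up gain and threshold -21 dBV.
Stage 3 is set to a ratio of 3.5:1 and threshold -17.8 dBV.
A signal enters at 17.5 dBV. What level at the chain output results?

Stage 1: overshoot 34.5 dB → 34.5/1.5 = 23 dB → 6 dBV.
Stage 2: 27 dB above -21 dBV, reduced 15:1 to 1.8 dB above → -19.2 dBV.
Stage 3: below threshold (-19.2 ≤ -17.8); passes unchanged; output -19.2 dBV.

-19.2 dBV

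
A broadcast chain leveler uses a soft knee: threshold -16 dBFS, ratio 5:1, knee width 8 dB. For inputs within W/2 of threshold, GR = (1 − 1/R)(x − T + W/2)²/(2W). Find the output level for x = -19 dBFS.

x − T + W/2 = -19 − (-16) + 4 = 1.
GR = (1 − 1/5) × 1² / 16 = 0.8 × 1 / 16 = 0.05 dB.
Output = -19 − 0.05 = -19.05 dBFS.

-19.05 dBFS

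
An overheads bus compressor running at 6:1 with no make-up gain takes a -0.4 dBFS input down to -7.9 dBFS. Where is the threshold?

-9.4 dBFS

Input is 9 dB above T (since output overshoot × R = input overshoot: (-7.9 − T)·6 = -0.4 − T gives T = -9.4 dBFS).
Check: -9.4 + (-0.4 − (-9.4))/6 = -9.4 + 1.5 = -7.9 dBFS. ✓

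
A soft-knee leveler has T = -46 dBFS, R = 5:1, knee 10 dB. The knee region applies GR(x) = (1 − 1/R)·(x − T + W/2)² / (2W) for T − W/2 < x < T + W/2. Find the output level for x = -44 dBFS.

x − T + W/2 = -44 − (-46) + 5 = 7.
GR = (1 − 1/5) × 7² / 20 = 0.8 × 49 / 20 = 1.96 dB.
Output = -44 − 1.96 = -45.96 dBFS.

-45.96 dBFS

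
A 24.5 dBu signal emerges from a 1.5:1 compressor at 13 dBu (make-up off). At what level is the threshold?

Input is 34.5 dB above T (since output overshoot × R = input overshoot: (13 − T)·1.5 = 24.5 − T gives T = -10 dBu).
Check: -10 + (24.5 − (-10))/1.5 = -10 + 23 = 13 dBu. ✓

-10 dBu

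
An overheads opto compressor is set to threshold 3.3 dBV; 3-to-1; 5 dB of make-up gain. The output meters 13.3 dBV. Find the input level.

Remove make-up: 13.3 − 5 = 8.3 dBV.
That's 5 dB above the 3.3 dBV threshold.
Before 3:1 compression the overshoot was 5 × 3 = 15 dB, so input = 3.3 + 15 = 18.3 dBV.

18.3 dBV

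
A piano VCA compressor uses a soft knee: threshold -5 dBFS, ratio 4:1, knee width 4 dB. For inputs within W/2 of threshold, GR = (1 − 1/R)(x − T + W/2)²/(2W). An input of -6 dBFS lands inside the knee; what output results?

-6.09375 dBFS

x − T + W/2 = -6 − (-5) + 2 = 1.
GR = (1 − 1/4) × 1² / 8 = 0.75 × 1 / 8 = 0.09375 dB.
Output = -6 − 0.09375 = -6.09375 dBFS.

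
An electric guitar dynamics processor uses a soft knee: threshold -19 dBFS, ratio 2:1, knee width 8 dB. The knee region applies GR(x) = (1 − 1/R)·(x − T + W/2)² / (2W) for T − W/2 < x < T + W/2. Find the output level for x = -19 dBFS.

x − T + W/2 = -19 − (-19) + 4 = 4.
GR = (1 − 1/2) × 4² / 16 = 0.5 × 16 / 16 = 0.5 dB.
Output = -19 − 0.5 = -19.5 dBFS.

-19.5 dBFS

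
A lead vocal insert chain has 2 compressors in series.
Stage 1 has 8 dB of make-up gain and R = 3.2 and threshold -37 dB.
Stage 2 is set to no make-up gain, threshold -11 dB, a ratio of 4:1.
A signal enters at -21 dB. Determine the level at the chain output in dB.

-24 dB

Stage 1: -21 dB is 16 dB over -37 dB; at 3.2:1 that becomes 5 dB over, giving -32 dB; +8 dB make-up → -24 dB.
Stage 2: below threshold (-24 ≤ -11); passes unchanged; output -24 dB.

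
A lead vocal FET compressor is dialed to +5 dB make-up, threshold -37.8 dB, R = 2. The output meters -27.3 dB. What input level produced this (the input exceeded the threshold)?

-26.8 dB

Remove make-up: -27.3 − 5 = -32.3 dB.
The compressed level sits -32.3 − (-37.8) = 5.5 dB over threshold.
Undo the ratio: input overshoot = 5.5 × 2 = 11 dB, giving input = -26.8 dB.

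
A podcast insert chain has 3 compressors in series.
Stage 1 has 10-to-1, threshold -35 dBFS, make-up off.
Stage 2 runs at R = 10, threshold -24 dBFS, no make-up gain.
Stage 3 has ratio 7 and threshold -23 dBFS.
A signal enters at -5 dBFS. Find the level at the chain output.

Stage 1: overshoot 30 dB → 30/10 = 3 dB → -32 dBFS.
Stage 2: -32 dBFS ≤ -24 dBFS, so stage 2 doesn't engage; output -32 dBFS.
Stage 3: -32 dBFS is at or below the -23 dBFS threshold — no compression; output -32 dBFS.

-32 dBFS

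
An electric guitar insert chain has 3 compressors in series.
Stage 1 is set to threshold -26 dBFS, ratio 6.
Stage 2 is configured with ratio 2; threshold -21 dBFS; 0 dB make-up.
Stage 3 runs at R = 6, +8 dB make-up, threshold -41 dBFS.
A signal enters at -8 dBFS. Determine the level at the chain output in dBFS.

-30 dBFS

Stage 1: overshoot 18 dB → 18/6 = 3 dB → -23 dBFS.
Stage 2: -23 dBFS is at or below the -21 dBFS threshold — no compression; output -23 dBFS.
Stage 3: 18 dB above -41 dBFS, reduced 6:1 to 3 dB above → -38 dBFS; +8 dB make-up → -30 dBFS.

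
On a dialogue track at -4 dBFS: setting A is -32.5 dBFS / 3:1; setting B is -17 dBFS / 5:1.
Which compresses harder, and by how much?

A: overshoot 28.5 dB → output overshoot 9.5 dB → GR 19 dB.
B: overshoot 13 dB → output overshoot 2.6 dB → GR 10.4 dB.
A applies 8.6 dB more gain reduction.

A, by 8.6 dB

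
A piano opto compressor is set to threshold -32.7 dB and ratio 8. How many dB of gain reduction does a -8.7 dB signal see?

-8.7 dB exceeds the threshold by 24 dB.
After 8:1 compression the overshoot becomes 24/8 = 3 dB.
GR = overshoot in − overshoot out = 24 − 3 = 21 dB.

21 dB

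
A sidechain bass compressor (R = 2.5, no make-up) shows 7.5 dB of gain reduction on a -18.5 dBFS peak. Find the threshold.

Gain reduction = -18.5 − (-26) = 7.5 dB; output overshoot = GR / (R − 1) = 7.5 / 1.5 = 5 dB.
Threshold = output − output overshoot = -26 − 5 = -31 dBFS.

-31 dBFS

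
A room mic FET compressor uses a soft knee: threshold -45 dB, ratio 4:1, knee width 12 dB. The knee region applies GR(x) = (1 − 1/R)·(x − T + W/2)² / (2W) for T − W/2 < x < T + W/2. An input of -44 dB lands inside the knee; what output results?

-45.53125 dB

x − T + W/2 = -44 − (-45) + 6 = 7.
GR = (1 − 1/4) × 7² / 24 = 0.75 × 49 / 24 = 1.53125 dB.
Output = -44 − 1.53125 = -45.53125 dB.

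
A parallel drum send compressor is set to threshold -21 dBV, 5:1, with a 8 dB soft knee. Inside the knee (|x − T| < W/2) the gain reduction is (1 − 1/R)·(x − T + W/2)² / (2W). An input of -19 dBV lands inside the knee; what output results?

-20.8 dBV

x − T + W/2 = -19 − (-21) + 4 = 6.
GR = (1 − 1/5) × 6² / 16 = 0.8 × 36 / 16 = 1.8 dB.
Output = -19 − 1.8 = -20.8 dBV.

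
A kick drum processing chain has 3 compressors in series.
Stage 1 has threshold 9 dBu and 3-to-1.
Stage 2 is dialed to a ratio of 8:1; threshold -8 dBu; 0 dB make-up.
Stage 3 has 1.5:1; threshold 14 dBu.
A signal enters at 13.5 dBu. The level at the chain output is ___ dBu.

-5.6875 dBu

Stage 1: overshoot 4.5 dB → 4.5/3 = 1.5 dB → 10.5 dBu.
Stage 2: overshoot 18.5 dB → 18.5/8 = 2.3125 dB → -5.6875 dBu.
Stage 3: -5.6875 dBu is at or below the 14 dBu threshold — no compression; output -5.6875 dBu.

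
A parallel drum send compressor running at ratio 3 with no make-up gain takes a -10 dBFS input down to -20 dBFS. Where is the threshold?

Input is 15 dB above T (since output overshoot × R = input overshoot: (-20 − T)·3 = -10 − T gives T = -25 dBFS).
Check: -25 + (-10 − (-25))/3 = -25 + 5 = -20 dBFS. ✓

-25 dBFS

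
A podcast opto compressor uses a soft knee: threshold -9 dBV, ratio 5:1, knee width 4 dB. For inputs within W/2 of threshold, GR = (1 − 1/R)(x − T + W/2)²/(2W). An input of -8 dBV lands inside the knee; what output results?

-8.9 dBV

x − T + W/2 = -8 − (-9) + 2 = 3.
GR = (1 − 1/5) × 3² / 8 = 0.8 × 9 / 8 = 0.9 dB.
Output = -8 − 0.9 = -8.9 dBV.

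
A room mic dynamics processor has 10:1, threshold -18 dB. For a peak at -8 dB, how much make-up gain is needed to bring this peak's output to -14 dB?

Without make-up, output = threshold + overshoot/10 = -18 + 1 = -17 dB.
Gap to target: 3 dB.

3 dB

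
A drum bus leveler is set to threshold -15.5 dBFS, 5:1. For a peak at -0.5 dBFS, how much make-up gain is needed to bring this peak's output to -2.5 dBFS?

The peak compresses to -15.5 + 15/5 = -12.5 dBFS.
To reach -2.5 dBFS requires -2.5 − (-12.5) = 10 dB of make-up.

10 dB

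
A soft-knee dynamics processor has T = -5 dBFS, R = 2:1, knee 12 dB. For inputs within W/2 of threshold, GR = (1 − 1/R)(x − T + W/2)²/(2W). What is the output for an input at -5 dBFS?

x − T + W/2 = -5 − (-5) + 6 = 6.
GR = (1 − 1/2) × 6² / 24 = 0.5 × 36 / 24 = 0.75 dB.
Output = -5 − 0.75 = -5.75 dBFS.

-5.75 dBFS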